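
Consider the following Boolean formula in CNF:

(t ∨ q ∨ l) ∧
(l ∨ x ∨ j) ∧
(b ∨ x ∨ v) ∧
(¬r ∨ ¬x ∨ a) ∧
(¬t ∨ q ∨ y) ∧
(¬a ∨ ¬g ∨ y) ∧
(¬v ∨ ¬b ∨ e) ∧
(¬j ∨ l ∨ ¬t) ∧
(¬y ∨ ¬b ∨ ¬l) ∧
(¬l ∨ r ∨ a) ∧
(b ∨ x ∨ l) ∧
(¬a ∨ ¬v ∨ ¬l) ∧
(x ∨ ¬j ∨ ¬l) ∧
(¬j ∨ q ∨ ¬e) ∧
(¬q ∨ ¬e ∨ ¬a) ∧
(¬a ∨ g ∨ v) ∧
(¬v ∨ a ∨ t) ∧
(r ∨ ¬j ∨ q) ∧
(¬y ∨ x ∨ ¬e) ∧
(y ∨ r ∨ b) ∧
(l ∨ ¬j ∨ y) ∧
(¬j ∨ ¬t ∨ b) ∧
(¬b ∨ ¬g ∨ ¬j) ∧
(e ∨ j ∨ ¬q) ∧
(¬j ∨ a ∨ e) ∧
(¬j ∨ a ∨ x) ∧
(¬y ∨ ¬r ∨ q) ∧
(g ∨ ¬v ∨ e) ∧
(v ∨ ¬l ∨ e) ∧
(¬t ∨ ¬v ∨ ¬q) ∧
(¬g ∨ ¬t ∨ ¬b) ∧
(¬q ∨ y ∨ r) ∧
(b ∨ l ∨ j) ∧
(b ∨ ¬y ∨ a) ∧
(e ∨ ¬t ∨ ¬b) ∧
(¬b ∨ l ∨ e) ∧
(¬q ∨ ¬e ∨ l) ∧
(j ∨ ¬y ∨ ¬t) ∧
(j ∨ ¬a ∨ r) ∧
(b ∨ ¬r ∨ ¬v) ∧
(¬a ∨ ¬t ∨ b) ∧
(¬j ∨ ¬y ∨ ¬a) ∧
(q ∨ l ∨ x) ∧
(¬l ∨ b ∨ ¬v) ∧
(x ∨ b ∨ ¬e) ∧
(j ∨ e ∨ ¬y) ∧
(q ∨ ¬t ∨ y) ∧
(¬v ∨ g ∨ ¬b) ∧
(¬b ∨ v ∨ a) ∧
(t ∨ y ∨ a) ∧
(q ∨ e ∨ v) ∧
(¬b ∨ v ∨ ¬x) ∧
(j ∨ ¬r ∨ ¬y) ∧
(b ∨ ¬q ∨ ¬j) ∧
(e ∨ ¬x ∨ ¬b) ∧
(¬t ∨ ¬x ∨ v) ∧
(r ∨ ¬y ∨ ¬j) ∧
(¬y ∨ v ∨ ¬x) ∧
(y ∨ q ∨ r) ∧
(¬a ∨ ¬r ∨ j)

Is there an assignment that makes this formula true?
No

No, the formula is not satisfiable.

No assignment of truth values to the variables can make all 60 clauses true simultaneously.

The formula is UNSAT (unsatisfiable).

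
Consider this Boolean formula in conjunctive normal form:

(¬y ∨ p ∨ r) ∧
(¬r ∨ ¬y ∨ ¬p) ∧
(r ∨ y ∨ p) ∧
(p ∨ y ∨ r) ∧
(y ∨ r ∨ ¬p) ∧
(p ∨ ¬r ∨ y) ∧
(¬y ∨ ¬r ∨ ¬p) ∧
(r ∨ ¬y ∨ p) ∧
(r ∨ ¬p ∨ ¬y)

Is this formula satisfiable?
Yes

Yes, the formula is satisfiable.

One satisfying assignment is: p=True, y=False, r=True

Verification: With this assignment, all 9 clauses evaluate to true.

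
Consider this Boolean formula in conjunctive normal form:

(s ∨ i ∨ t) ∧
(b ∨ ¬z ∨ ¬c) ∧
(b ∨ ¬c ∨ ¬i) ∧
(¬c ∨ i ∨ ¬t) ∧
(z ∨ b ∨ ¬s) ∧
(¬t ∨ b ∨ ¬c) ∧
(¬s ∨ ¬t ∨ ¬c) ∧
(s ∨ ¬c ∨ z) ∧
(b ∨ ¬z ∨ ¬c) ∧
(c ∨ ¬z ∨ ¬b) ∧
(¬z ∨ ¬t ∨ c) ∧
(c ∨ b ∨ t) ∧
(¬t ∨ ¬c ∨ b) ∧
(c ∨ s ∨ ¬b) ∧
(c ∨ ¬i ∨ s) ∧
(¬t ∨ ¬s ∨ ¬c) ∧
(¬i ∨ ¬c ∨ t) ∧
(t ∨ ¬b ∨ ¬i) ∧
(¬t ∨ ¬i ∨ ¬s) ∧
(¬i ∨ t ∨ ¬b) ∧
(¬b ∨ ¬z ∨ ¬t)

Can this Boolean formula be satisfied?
Yes

Yes, the formula is satisfiable.

One satisfying assignment is: c=False, t=True, i=False, b=False, z=False, s=False

Verification: With this assignment, all 21 clauses evaluate to true.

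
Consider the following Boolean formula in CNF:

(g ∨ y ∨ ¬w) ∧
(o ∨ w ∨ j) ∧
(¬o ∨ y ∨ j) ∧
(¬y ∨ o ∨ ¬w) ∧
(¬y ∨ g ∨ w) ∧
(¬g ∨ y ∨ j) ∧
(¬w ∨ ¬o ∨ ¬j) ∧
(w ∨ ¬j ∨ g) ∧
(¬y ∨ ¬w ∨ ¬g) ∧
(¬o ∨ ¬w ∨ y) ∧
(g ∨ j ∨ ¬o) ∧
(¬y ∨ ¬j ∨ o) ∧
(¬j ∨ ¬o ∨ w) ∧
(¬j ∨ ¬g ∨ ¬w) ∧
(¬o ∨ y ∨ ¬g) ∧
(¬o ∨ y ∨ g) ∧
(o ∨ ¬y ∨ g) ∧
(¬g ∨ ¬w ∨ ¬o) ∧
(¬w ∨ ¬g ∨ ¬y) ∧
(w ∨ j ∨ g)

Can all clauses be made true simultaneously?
Yes

Yes, the formula is satisfiable.

One satisfying assignment is: w=False, j=True, g=True, o=False, y=False

Verification: With this assignment, all 20 clauses evaluate to true.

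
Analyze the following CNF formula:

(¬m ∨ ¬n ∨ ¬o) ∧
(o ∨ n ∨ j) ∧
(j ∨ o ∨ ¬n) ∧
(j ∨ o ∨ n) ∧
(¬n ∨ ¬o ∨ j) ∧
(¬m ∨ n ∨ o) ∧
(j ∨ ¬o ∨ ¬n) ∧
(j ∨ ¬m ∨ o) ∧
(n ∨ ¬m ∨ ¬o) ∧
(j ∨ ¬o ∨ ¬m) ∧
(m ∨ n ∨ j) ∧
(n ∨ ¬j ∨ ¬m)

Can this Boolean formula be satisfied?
Yes

Yes, the formula is satisfiable.

One satisfying assignment is: m=True, n=True, o=False, j=True

Verification: With this assignment, all 12 clauses evaluate to true.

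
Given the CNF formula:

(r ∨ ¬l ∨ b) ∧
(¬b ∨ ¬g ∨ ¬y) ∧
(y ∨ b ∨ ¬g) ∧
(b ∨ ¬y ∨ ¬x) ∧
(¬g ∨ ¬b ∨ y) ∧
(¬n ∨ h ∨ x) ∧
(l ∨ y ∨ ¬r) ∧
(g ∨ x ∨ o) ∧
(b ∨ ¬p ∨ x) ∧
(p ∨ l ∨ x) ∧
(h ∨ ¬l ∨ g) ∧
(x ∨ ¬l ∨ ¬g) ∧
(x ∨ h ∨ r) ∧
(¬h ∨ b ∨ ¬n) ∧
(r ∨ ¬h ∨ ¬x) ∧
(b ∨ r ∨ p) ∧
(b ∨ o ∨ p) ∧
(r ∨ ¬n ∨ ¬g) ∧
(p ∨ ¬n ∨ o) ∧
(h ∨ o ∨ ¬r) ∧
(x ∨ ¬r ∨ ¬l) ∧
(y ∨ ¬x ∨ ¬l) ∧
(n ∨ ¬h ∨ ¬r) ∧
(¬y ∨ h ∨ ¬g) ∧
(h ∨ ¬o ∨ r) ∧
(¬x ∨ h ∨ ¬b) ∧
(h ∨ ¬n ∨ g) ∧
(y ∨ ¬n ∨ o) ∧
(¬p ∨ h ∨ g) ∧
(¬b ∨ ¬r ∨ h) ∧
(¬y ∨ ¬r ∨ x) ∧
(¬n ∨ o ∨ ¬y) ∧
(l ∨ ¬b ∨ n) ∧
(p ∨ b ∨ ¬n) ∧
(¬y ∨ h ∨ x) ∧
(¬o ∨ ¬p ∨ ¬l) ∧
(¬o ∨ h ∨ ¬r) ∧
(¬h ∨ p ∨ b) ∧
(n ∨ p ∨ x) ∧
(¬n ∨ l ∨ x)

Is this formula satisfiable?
Yes

Yes, the formula is satisfiable.

One satisfying assignment is: h=True, g=False, b=True, r=True, p=False, l=False, o=True, y=True, x=True, n=True

Verification: With this assignment, all 40 clauses evaluate to true.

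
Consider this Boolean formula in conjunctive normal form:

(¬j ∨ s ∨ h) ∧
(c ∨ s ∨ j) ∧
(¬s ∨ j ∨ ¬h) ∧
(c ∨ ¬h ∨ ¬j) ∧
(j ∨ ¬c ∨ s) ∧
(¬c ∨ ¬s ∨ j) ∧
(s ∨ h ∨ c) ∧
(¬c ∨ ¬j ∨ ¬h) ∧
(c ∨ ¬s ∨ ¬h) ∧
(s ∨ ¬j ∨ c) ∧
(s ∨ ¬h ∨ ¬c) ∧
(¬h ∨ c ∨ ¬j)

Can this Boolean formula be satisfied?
Yes

Yes, the formula is satisfiable.

One satisfying assignment is: s=True, h=False, j=False, c=False

Verification: With this assignment, all 12 clauses evaluate to true.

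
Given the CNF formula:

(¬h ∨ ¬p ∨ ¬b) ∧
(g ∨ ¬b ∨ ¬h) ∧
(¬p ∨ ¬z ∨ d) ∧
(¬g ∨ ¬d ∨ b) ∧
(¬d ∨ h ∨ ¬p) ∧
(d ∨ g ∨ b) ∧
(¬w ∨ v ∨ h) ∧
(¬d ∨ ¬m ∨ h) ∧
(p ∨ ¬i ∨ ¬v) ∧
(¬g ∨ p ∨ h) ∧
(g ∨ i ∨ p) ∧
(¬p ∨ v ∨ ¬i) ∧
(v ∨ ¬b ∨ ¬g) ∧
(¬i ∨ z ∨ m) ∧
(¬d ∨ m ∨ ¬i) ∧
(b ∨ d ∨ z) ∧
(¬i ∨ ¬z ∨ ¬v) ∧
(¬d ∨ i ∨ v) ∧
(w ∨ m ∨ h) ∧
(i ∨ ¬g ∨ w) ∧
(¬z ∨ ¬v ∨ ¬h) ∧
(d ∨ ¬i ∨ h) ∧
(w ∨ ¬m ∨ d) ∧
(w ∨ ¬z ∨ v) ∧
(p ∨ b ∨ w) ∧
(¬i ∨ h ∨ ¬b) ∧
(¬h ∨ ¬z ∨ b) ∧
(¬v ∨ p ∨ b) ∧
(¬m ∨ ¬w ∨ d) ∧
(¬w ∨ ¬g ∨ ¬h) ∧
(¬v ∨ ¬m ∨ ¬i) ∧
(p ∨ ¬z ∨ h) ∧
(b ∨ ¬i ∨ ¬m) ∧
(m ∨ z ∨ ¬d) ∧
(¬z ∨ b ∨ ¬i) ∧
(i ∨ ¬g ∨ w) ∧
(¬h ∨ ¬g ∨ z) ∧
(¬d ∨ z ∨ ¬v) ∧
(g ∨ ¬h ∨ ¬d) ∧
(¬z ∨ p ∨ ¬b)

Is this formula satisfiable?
Yes

Yes, the formula is satisfiable.

One satisfying assignment is: z=False, h=False, b=True, d=False, g=False, m=False, p=True, i=False, v=True, w=True

Verification: With this assignment, all 40 clauses evaluate to true.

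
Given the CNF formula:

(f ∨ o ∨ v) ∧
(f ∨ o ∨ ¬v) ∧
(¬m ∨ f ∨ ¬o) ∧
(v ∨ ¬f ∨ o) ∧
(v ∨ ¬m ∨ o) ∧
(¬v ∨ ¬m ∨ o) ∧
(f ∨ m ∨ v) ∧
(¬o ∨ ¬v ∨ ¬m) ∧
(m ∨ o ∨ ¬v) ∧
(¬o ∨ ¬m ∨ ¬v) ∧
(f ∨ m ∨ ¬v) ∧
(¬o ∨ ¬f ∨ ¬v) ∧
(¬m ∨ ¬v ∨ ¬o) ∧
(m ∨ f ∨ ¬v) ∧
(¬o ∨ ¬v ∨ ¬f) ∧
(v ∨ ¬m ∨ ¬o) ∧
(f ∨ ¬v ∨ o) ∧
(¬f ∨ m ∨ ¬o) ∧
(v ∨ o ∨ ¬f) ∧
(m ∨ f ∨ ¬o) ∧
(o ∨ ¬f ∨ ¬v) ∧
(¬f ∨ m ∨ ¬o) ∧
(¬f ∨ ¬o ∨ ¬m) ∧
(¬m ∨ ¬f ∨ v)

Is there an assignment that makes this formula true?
No

No, the formula is not satisfiable.

No assignment of truth values to the variables can make all 24 clauses true simultaneously.

The formula is UNSAT (unsatisfiable).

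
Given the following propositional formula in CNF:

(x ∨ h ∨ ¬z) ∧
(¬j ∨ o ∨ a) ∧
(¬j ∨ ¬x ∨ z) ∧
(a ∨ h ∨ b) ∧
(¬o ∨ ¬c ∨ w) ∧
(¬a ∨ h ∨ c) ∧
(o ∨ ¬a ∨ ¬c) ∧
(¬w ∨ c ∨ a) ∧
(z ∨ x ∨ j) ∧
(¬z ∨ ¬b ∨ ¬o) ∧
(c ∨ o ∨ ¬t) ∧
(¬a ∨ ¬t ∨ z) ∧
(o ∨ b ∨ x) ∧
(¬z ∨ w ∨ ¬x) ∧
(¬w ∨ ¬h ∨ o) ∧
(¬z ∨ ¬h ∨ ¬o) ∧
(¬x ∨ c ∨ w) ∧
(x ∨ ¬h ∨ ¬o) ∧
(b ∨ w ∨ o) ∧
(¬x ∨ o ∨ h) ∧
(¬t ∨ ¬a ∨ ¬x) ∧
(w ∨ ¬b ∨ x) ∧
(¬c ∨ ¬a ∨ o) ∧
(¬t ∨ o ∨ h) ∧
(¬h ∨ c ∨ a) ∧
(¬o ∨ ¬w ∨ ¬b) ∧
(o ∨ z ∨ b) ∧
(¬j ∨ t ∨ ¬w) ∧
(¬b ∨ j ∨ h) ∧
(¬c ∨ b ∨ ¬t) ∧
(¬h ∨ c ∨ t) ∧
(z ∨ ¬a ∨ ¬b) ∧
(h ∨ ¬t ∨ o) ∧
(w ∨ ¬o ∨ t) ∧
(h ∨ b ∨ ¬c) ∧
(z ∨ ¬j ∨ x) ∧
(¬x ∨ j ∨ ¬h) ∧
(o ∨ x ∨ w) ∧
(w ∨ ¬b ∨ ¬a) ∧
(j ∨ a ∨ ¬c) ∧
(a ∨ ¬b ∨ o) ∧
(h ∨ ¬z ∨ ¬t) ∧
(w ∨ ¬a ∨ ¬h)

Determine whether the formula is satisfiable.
No

No, the formula is not satisfiable.

No assignment of truth values to the variables can make all 43 clauses true simultaneously.

The formula is UNSAT (unsatisfiable).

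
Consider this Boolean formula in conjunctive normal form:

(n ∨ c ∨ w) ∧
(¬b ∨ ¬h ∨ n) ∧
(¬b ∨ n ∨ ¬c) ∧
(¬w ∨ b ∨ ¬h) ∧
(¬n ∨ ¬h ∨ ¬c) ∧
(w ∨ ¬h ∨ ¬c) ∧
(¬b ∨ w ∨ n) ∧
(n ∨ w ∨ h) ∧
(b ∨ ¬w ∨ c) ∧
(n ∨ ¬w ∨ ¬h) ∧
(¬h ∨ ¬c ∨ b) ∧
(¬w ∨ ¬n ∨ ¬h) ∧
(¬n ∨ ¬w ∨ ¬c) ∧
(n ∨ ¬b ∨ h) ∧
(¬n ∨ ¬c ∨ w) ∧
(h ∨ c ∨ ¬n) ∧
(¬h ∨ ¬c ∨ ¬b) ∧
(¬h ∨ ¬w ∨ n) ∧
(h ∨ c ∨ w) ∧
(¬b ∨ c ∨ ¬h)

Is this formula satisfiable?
Yes

Yes, the formula is satisfiable.

One satisfying assignment is: n=False, h=False, w=True, c=True, b=False

Verification: With this assignment, all 20 clauses evaluate to true.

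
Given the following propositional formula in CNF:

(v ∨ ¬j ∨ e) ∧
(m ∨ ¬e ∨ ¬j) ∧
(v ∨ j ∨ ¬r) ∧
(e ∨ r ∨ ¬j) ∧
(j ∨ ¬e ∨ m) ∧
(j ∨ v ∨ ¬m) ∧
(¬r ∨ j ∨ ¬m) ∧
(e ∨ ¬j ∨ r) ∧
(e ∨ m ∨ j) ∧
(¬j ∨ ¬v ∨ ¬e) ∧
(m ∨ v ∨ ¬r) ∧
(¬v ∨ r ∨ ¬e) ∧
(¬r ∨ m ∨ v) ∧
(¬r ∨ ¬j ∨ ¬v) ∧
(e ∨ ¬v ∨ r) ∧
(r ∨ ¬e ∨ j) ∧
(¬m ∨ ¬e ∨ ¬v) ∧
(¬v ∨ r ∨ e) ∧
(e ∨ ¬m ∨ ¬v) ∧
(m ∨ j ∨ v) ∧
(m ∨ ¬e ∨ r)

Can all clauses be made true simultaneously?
Yes

Yes, the formula is satisfiable.

One satisfying assignment is: e=True, v=False, r=True, m=True, j=True

Verification: With this assignment, all 21 clauses evaluate to true.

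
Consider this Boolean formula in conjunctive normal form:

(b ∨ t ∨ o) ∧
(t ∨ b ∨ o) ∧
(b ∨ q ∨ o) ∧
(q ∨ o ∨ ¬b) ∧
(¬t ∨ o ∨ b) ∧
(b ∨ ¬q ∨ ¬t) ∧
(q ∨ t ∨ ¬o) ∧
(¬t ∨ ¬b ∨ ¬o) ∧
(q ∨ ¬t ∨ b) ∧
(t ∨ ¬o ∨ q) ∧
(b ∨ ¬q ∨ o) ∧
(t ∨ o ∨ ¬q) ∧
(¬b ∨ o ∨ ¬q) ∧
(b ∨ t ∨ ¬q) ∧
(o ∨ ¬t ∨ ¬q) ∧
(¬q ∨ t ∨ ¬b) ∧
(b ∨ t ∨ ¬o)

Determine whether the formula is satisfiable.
No

No, the formula is not satisfiable.

No assignment of truth values to the variables can make all 17 clauses true simultaneously.

The formula is UNSAT (unsatisfiable).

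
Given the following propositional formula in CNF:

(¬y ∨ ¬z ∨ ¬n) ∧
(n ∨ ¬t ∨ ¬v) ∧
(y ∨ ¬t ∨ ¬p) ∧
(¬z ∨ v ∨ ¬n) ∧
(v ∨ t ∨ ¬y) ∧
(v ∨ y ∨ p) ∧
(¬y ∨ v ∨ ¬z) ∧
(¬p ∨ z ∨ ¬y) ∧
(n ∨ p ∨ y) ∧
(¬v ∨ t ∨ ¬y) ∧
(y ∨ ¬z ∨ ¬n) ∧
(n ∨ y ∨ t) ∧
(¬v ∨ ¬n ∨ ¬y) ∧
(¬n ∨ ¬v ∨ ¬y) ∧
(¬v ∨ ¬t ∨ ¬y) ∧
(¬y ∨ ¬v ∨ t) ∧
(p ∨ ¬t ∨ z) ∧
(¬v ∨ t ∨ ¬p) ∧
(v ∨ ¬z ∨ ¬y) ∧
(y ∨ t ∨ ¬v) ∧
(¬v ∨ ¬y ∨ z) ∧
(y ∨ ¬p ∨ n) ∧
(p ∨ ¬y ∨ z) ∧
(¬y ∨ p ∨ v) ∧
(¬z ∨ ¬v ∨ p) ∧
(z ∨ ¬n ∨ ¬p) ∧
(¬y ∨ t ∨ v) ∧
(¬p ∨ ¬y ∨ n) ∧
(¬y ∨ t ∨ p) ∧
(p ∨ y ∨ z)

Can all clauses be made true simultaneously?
No

No, the formula is not satisfiable.

No assignment of truth values to the variables can make all 30 clauses true simultaneously.

The formula is UNSAT (unsatisfiable).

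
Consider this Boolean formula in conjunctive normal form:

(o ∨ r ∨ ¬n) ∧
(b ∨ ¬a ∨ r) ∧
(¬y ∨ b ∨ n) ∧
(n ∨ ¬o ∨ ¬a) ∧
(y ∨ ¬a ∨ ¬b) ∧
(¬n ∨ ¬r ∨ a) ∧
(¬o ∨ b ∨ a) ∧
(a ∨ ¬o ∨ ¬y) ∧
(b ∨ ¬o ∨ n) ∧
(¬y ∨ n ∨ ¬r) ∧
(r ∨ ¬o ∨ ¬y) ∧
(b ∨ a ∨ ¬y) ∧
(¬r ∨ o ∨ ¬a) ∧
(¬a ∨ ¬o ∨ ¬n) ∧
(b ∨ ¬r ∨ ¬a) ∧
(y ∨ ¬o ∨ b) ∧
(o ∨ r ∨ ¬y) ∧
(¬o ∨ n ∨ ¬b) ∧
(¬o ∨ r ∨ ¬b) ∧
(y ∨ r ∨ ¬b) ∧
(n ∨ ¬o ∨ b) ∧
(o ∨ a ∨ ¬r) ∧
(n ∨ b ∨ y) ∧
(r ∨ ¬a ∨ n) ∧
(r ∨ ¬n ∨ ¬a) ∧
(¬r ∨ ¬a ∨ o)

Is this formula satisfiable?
No

No, the formula is not satisfiable.

No assignment of truth values to the variables can make all 26 clauses true simultaneously.

The formula is UNSAT (unsatisfiable).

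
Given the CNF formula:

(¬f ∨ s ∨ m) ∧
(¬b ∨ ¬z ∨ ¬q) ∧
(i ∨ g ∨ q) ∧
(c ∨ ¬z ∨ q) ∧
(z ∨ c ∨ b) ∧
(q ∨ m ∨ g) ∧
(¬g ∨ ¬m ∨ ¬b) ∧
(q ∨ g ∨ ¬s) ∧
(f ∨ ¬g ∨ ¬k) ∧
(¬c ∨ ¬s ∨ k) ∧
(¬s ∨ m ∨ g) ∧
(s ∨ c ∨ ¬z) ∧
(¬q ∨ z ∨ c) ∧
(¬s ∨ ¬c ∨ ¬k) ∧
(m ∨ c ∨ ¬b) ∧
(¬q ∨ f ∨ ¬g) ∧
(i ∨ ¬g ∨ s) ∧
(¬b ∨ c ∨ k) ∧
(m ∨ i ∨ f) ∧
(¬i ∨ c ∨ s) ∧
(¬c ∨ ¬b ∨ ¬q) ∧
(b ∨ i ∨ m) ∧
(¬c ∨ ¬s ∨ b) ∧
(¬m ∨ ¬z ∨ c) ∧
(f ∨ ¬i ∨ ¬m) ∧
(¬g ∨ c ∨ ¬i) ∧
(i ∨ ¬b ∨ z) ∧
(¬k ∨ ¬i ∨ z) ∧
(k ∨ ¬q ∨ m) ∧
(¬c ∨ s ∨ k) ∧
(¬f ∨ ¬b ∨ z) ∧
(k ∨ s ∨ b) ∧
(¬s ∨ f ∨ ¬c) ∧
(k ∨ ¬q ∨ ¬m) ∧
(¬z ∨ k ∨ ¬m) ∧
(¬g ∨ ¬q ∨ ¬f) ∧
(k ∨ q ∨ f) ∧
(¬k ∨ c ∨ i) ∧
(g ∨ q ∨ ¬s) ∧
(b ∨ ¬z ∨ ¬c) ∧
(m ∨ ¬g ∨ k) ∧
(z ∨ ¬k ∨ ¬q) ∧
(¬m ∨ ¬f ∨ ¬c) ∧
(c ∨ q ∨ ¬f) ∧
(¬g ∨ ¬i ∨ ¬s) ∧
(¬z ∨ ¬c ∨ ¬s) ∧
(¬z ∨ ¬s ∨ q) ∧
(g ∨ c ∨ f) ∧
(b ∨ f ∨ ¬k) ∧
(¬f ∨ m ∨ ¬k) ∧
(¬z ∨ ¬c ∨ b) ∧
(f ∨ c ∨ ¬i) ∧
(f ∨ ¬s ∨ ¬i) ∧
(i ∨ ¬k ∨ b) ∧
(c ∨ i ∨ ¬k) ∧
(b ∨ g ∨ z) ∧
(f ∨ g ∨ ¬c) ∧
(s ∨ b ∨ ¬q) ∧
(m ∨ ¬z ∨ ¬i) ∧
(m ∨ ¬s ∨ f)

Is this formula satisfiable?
No

No, the formula is not satisfiable.

No assignment of truth values to the variables can make all 60 clauses true simultaneously.

The formula is UNSAT (unsatisfiable).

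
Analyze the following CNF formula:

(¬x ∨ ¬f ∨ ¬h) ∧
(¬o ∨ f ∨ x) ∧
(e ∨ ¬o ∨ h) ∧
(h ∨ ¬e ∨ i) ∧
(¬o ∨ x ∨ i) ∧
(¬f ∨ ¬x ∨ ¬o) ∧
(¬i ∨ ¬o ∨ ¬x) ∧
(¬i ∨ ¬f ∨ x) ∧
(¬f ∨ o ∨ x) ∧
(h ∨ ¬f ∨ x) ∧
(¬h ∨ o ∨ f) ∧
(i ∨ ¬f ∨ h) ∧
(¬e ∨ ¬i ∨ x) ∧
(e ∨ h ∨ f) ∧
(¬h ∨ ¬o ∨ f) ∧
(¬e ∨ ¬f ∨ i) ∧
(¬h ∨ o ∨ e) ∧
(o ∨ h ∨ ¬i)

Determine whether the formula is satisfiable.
No

No, the formula is not satisfiable.

No assignment of truth values to the variables can make all 18 clauses true simultaneously.

The formula is UNSAT (unsatisfiable).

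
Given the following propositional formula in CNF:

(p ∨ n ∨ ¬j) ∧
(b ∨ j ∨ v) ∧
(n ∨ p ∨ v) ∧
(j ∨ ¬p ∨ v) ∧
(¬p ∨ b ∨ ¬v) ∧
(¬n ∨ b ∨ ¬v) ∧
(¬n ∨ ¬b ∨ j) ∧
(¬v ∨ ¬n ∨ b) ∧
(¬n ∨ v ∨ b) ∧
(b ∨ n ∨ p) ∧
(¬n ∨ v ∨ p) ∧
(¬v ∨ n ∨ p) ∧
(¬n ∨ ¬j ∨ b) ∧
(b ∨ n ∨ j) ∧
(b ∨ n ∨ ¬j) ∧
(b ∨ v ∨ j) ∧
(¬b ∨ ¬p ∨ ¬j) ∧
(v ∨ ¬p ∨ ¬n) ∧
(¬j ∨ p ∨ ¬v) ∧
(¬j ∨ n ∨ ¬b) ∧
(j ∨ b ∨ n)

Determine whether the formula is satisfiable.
Yes

Yes, the formula is satisfiable.

One satisfying assignment is: v=True, b=True, p=True, j=False, n=False

Verification: With this assignment, all 21 clauses evaluate to true.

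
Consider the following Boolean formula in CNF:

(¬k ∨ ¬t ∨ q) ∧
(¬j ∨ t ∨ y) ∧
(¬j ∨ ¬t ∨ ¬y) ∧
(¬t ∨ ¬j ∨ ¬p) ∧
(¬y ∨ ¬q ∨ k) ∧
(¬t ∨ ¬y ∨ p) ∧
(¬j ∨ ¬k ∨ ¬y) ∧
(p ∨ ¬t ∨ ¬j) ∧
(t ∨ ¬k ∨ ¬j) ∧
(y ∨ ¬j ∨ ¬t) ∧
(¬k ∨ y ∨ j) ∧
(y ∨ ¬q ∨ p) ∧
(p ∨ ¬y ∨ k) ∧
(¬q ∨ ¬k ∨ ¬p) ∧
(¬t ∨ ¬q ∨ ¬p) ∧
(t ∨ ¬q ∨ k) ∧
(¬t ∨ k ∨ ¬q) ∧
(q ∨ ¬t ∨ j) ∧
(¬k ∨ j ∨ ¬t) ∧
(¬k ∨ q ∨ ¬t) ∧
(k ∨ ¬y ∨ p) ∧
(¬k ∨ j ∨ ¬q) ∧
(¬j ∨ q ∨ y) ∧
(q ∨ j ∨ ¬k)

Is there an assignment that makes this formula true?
Yes

Yes, the formula is satisfiable.

One satisfying assignment is: p=False, t=False, y=False, k=False, q=False, j=False

Verification: With this assignment, all 24 clauses evaluate to true.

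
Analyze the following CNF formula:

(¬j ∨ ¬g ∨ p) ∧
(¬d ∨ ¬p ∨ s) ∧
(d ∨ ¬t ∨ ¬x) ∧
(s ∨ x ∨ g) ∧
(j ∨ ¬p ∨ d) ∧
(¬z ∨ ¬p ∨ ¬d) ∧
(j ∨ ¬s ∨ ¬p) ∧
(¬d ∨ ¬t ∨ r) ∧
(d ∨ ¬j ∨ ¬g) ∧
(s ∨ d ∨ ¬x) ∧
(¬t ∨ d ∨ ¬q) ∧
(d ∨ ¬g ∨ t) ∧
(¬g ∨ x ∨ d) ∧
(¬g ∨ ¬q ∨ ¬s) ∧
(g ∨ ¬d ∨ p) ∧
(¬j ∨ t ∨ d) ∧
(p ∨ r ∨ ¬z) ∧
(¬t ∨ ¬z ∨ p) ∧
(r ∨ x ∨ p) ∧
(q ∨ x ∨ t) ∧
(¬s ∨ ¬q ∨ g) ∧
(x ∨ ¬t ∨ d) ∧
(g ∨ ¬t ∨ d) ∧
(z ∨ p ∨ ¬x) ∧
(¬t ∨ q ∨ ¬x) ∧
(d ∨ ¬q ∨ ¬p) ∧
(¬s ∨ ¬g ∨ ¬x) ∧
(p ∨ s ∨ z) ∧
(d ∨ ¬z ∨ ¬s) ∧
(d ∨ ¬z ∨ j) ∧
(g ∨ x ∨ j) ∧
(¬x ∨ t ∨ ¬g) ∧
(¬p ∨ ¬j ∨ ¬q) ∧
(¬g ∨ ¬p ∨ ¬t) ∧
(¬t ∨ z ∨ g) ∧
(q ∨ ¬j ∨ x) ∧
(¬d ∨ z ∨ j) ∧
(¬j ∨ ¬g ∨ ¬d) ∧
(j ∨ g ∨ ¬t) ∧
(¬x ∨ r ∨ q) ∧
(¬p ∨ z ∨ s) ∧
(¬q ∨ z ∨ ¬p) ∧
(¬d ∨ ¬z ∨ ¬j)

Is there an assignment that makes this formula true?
Yes

Yes, the formula is satisfiable.

One satisfying assignment is: d=True, z=False, j=True, g=False, t=False, p=True, q=False, r=True, s=True, x=True

Verification: With this assignment, all 43 clauses evaluate to true.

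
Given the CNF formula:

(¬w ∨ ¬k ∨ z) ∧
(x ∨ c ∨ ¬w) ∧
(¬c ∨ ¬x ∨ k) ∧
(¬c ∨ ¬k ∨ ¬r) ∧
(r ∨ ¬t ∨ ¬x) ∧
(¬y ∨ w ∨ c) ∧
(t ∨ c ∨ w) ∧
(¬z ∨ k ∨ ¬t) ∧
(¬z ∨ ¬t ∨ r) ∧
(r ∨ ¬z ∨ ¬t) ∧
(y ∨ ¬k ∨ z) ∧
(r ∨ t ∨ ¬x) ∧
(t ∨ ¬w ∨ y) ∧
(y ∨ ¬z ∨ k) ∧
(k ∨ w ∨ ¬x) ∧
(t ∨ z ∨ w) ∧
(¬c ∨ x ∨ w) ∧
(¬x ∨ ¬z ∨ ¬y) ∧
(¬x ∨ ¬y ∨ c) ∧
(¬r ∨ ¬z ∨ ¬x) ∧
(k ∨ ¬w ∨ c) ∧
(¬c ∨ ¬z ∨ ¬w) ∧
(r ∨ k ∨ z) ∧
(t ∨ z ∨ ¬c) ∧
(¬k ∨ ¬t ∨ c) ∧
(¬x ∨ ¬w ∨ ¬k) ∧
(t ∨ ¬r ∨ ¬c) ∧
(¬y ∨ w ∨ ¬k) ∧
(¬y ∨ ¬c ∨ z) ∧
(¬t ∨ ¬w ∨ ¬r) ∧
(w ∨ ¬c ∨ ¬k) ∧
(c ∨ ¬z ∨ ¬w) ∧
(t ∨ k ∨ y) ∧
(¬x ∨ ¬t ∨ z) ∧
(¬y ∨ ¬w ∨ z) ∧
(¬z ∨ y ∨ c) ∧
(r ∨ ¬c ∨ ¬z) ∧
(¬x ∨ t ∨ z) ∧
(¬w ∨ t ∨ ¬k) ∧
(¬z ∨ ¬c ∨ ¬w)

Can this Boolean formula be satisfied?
Yes

Yes, the formula is satisfiable.

One satisfying assignment is: w=False, c=False, y=False, x=False, z=False, t=True, k=False, r=True

Verification: With this assignment, all 40 clauses evaluate to true.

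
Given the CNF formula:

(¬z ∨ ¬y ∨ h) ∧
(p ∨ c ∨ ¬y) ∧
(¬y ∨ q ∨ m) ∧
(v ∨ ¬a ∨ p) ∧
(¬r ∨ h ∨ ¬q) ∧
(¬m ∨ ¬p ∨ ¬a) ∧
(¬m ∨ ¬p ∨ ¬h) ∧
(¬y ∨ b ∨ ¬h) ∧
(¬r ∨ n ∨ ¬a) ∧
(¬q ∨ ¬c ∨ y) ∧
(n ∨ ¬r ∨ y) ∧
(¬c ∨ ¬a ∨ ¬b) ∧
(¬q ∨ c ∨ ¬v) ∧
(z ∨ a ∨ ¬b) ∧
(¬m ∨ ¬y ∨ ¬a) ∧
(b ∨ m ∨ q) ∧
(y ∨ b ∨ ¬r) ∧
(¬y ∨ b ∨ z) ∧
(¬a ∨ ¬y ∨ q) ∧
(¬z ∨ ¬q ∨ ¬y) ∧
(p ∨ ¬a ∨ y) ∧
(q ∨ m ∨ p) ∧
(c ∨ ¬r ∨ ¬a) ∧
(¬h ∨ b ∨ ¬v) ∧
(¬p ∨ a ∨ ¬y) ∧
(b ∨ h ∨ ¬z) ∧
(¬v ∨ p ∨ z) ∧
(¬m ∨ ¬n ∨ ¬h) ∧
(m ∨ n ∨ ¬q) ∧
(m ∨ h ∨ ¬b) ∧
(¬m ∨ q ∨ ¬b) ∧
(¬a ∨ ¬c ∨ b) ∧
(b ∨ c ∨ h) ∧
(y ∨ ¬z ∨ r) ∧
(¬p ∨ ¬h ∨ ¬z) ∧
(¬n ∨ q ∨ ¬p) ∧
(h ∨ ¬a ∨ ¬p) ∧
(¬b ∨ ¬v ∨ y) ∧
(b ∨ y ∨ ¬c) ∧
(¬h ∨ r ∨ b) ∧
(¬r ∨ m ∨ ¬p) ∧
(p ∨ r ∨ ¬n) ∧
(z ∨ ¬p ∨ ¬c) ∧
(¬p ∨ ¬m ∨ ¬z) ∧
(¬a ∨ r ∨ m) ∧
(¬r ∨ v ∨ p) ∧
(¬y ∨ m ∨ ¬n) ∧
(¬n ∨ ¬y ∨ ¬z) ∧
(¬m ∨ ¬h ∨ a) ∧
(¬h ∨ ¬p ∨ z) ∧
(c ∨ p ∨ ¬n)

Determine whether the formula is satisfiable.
No

No, the formula is not satisfiable.

No assignment of truth values to the variables can make all 51 clauses true simultaneously.

The formula is UNSAT (unsatisfiable).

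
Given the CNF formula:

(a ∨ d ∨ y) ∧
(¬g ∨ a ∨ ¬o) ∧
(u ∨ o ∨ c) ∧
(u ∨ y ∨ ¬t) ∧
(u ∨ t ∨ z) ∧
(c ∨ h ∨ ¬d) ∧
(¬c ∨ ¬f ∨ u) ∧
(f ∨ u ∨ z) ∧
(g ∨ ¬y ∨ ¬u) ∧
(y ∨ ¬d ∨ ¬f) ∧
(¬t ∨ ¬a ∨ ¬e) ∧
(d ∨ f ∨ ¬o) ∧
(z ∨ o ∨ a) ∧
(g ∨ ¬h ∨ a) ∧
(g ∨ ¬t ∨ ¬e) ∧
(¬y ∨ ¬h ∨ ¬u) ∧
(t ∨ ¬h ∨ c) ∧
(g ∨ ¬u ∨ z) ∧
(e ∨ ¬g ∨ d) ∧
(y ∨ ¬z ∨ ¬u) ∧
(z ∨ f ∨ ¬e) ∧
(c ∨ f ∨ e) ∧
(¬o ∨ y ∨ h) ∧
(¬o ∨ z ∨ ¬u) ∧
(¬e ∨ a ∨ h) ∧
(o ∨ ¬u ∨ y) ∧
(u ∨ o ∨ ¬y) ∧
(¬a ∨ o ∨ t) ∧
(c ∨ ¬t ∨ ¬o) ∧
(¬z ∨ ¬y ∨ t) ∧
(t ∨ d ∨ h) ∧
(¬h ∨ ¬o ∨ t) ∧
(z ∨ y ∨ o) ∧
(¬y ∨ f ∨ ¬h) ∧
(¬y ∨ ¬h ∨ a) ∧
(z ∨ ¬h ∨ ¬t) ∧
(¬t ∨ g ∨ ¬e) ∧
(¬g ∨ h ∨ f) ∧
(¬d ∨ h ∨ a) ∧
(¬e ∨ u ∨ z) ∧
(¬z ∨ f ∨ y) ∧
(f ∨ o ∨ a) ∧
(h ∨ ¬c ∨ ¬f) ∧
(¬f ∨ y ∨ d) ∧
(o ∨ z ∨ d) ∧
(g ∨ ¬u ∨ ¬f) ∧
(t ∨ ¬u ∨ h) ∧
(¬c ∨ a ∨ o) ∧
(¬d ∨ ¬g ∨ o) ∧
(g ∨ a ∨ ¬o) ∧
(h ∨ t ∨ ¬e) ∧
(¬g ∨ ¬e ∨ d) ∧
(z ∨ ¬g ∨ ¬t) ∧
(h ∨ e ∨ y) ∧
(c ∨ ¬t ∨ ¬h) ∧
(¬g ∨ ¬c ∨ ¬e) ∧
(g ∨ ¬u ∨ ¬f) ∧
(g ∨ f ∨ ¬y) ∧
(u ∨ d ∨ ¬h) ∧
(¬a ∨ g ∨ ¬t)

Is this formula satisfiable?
No

No, the formula is not satisfiable.

No assignment of truth values to the variables can make all 60 clauses true simultaneously.

The formula is UNSAT (unsatisfiable).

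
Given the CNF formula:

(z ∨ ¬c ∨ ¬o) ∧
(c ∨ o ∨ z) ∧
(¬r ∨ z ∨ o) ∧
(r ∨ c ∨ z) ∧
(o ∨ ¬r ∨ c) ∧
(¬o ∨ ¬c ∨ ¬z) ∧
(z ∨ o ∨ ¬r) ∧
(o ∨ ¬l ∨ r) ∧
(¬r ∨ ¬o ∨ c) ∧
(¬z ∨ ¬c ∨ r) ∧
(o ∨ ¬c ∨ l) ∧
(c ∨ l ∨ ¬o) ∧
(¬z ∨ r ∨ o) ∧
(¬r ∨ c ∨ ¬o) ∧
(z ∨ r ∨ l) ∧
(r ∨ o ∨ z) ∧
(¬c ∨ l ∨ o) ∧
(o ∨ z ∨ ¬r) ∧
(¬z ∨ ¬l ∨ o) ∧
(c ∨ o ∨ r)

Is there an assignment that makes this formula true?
Yes

Yes, the formula is satisfiable.

One satisfying assignment is: o=True, r=False, l=True, z=True, c=False

Verification: With this assignment, all 20 clauses evaluate to true.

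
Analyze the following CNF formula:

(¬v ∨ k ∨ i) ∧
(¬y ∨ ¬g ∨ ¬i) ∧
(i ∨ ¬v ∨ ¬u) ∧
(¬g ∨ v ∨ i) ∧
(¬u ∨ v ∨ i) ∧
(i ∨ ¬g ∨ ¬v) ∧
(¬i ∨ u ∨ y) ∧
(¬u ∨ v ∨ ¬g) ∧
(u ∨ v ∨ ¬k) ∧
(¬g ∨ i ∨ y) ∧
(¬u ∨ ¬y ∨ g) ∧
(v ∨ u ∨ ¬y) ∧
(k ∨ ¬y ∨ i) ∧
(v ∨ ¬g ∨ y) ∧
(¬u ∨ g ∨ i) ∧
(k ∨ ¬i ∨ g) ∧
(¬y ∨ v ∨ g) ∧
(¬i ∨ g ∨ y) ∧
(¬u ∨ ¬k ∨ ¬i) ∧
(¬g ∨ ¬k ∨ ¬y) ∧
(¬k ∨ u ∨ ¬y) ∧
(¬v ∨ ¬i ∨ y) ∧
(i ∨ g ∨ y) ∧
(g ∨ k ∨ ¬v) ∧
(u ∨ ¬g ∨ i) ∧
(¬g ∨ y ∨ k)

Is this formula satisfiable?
No

No, the formula is not satisfiable.

No assignment of truth values to the variables can make all 26 clauses true simultaneously.

The formula is UNSAT (unsatisfiable).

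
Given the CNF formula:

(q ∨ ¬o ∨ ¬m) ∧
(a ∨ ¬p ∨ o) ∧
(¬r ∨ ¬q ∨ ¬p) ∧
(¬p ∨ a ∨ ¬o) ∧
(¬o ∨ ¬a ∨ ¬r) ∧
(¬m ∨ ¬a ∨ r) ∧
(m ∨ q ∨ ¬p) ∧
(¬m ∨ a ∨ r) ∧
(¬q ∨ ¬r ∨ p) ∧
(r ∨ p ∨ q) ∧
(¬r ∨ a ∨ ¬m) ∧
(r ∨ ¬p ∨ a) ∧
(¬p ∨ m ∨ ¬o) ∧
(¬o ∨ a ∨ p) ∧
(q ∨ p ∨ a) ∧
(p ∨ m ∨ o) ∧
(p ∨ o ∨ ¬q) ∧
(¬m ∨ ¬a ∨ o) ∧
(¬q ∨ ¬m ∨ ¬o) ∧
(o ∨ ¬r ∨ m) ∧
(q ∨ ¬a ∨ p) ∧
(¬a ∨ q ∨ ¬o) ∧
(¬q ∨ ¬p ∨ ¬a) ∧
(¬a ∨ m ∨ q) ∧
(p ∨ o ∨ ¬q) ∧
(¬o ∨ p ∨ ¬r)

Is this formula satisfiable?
Yes

Yes, the formula is satisfiable.

One satisfying assignment is: a=True, q=True, p=False, r=False, o=True, m=False

Verification: With this assignment, all 26 clauses evaluate to true.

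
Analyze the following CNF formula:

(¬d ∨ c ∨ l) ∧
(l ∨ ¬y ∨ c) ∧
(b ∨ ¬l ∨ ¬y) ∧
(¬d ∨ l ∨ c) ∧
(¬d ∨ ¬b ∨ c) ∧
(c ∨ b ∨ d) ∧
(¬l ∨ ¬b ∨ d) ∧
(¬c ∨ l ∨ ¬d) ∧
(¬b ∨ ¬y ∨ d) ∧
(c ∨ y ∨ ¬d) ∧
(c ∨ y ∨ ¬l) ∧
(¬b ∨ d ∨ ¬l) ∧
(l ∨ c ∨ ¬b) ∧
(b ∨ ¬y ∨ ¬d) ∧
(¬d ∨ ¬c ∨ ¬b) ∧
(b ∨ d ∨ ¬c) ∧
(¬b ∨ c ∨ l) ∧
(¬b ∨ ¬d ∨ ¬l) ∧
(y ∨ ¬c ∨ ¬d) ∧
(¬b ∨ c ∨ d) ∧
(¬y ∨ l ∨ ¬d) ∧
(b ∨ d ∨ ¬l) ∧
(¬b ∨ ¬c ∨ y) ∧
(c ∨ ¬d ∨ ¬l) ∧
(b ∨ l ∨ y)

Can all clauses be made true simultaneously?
No

No, the formula is not satisfiable.

No assignment of truth values to the variables can make all 25 clauses true simultaneously.

The formula is UNSAT (unsatisfiable).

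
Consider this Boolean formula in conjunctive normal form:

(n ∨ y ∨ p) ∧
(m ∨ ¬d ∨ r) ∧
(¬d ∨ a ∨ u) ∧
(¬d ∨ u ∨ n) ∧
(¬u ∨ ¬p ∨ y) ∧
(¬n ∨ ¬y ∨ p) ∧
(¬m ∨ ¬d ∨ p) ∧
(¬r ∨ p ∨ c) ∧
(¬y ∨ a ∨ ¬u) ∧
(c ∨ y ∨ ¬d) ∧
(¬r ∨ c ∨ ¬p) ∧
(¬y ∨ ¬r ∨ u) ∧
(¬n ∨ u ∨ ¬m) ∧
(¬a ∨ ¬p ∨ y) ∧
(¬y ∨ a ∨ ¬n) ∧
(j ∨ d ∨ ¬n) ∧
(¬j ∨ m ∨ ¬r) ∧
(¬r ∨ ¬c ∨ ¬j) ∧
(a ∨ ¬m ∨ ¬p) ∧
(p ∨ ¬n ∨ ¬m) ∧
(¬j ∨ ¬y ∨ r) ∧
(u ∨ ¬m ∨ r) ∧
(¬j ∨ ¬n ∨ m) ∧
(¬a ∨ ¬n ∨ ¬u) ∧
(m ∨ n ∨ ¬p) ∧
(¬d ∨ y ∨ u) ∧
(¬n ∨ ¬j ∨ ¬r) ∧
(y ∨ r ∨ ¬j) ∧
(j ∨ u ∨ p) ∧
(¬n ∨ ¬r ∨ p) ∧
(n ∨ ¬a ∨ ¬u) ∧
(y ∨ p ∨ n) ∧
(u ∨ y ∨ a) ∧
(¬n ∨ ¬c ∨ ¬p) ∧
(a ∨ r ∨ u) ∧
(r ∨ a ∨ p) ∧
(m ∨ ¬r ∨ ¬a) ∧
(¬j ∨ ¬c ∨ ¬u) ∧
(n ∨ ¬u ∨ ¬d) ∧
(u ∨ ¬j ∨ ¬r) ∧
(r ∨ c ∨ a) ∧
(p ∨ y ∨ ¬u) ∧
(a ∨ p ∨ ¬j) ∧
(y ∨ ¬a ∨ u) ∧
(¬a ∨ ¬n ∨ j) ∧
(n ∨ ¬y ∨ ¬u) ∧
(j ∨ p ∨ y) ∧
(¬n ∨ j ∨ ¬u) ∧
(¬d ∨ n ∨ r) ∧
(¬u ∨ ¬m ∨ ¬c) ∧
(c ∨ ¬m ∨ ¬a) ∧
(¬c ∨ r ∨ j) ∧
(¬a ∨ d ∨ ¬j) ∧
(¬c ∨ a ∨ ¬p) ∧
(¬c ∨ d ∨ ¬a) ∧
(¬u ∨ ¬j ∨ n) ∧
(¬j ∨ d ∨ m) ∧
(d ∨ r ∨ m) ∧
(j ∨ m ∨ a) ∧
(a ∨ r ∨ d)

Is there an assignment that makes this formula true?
No

No, the formula is not satisfiable.

No assignment of truth values to the variables can make all 60 clauses true simultaneously.

The formula is UNSAT (unsatisfiable).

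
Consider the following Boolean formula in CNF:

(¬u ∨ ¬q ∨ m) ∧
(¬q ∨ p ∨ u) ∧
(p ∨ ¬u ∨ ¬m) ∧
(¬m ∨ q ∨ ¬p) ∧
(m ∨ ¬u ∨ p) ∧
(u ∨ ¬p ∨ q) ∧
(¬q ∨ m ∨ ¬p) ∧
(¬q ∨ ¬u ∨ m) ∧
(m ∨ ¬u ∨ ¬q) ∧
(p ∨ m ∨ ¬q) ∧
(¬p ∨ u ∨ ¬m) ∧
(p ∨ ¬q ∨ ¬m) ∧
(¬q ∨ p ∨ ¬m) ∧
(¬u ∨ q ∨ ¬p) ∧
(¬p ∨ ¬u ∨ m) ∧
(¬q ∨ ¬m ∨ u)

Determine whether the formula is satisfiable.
Yes

Yes, the formula is satisfiable.

One satisfying assignment is: q=False, m=False, p=False, u=False

Verification: With this assignment, all 16 clauses evaluate to true.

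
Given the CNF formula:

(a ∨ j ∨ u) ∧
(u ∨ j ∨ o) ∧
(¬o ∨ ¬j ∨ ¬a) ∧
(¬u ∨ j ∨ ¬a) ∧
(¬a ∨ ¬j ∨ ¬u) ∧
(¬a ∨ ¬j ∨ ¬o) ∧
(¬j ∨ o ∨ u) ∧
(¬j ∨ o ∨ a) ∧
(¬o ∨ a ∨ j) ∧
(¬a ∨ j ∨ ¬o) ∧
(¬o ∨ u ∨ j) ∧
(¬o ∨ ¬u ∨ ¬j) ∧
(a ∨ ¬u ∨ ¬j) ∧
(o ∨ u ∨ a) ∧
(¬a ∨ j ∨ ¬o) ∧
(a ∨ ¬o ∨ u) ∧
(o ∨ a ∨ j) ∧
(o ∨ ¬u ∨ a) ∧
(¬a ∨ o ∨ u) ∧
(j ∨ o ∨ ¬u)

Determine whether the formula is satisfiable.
No

No, the formula is not satisfiable.

No assignment of truth values to the variables can make all 20 clauses true simultaneously.

The formula is UNSAT (unsatisfiable).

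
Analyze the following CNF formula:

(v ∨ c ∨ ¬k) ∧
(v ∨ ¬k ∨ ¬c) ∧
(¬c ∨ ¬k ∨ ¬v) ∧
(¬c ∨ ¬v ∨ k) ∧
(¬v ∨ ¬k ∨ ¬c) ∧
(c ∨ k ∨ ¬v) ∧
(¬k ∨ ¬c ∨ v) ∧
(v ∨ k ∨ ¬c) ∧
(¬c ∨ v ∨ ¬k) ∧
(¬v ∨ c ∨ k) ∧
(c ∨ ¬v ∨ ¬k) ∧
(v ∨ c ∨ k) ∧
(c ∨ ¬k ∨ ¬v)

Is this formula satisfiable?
No

No, the formula is not satisfiable.

No assignment of truth values to the variables can make all 13 clauses true simultaneously.

The formula is UNSAT (unsatisfiable).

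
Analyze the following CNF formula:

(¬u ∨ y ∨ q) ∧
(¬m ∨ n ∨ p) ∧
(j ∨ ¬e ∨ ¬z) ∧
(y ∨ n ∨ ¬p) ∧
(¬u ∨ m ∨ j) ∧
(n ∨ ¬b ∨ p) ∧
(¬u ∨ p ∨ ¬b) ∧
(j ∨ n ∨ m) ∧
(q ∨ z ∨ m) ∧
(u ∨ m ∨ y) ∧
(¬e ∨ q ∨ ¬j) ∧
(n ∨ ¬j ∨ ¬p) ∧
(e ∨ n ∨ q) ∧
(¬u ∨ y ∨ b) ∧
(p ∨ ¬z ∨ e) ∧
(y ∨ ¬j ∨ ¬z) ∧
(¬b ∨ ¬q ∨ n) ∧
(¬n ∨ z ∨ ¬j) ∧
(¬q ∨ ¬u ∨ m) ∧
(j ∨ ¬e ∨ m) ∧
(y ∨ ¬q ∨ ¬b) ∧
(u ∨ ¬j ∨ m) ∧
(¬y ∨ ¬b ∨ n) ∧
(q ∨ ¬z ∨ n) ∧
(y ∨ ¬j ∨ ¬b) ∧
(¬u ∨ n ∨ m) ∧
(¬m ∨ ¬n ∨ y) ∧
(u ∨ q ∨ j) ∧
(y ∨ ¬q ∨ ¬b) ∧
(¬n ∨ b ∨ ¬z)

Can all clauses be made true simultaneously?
Yes

Yes, the formula is satisfiable.

One satisfying assignment is: m=False, n=True, q=True, j=False, p=False, y=True, u=False, z=False, b=False, e=False

Verification: With this assignment, all 30 clauses evaluate to true.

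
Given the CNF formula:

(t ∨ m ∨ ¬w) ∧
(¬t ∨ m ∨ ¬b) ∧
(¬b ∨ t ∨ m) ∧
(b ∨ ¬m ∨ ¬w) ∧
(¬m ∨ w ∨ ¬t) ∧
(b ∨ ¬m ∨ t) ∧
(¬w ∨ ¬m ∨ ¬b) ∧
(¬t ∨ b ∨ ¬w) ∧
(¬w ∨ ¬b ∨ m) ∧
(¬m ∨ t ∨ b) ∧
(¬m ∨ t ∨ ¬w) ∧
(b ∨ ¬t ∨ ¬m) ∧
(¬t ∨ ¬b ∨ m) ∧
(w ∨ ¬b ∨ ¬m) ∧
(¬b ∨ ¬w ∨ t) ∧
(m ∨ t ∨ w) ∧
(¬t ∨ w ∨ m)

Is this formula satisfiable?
No

No, the formula is not satisfiable.

No assignment of truth values to the variables can make all 17 clauses true simultaneously.

The formula is UNSAT (unsatisfiable).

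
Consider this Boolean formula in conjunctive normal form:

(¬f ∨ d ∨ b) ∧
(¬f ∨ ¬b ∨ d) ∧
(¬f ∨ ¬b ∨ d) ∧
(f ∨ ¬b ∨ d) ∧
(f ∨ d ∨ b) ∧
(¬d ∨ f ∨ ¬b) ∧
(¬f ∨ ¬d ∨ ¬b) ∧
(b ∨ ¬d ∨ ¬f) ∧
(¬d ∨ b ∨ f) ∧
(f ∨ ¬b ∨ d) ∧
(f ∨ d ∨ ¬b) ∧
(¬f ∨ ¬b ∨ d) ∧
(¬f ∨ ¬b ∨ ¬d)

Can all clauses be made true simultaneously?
No

No, the formula is not satisfiable.

No assignment of truth values to the variables can make all 13 clauses true simultaneously.

The formula is UNSAT (unsatisfiable).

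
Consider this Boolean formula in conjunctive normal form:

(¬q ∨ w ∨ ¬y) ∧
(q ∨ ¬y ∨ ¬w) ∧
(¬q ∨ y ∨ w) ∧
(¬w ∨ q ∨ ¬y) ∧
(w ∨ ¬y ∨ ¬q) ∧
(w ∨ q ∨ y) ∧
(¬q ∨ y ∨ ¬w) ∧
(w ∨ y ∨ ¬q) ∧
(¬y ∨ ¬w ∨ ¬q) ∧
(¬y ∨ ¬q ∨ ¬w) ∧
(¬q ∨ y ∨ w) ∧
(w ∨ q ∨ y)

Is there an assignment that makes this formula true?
Yes

Yes, the formula is satisfiable.

One satisfying assignment is: y=True, q=False, w=False

Verification: With this assignment, all 12 clauses evaluate to true.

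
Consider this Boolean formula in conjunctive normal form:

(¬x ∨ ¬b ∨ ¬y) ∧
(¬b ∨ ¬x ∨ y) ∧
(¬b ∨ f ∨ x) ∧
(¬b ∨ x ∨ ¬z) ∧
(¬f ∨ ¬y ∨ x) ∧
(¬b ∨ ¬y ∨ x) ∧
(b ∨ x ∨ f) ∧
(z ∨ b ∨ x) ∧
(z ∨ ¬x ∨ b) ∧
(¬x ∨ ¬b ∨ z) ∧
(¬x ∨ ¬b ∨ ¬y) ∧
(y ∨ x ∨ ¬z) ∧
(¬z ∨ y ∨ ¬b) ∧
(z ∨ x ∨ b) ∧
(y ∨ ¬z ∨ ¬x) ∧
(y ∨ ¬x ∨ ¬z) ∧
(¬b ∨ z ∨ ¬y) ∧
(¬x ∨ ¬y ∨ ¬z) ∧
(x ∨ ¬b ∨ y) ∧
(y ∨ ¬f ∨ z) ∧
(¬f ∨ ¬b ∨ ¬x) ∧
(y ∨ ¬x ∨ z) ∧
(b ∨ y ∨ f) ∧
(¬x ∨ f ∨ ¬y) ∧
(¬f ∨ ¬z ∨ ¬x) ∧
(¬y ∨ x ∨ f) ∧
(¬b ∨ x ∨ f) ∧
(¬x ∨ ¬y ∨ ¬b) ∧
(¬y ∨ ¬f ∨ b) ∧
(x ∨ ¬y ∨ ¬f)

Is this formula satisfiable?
No

No, the formula is not satisfiable.

No assignment of truth values to the variables can make all 30 clauses true simultaneously.

The formula is UNSAT (unsatisfiable).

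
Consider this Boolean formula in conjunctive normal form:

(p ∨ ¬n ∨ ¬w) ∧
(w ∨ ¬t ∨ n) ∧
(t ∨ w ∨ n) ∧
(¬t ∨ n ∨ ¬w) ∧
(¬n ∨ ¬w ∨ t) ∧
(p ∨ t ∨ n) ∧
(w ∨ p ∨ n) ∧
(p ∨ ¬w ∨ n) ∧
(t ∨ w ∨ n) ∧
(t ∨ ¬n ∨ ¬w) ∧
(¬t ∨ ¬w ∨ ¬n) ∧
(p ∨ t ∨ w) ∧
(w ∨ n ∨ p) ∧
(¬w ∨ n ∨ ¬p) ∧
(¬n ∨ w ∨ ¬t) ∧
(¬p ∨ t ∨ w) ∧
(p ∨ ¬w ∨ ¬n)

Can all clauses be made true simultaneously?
No

No, the formula is not satisfiable.

No assignment of truth values to the variables can make all 17 clauses true simultaneously.

The formula is UNSAT (unsatisfiable).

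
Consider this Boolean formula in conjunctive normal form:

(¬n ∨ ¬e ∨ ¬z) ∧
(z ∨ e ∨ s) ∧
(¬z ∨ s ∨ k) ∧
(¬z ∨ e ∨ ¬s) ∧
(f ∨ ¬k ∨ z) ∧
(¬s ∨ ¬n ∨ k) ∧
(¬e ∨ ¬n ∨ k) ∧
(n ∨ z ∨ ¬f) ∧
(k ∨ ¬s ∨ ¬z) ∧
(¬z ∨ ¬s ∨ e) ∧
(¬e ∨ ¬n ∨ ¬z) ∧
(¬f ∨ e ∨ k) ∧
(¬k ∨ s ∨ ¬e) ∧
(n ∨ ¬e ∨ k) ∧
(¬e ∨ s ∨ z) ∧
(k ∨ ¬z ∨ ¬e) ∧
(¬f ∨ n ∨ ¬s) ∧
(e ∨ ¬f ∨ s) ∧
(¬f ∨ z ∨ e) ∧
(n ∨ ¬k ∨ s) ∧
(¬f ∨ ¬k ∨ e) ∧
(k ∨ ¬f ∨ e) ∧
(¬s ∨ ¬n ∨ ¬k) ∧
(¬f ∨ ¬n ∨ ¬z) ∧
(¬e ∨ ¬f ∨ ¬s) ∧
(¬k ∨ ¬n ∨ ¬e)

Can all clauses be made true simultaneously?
Yes

Yes, the formula is satisfiable.

One satisfying assignment is: z=False, f=False, e=False, n=False, k=False, s=True

Verification: With this assignment, all 26 clauses evaluate to true.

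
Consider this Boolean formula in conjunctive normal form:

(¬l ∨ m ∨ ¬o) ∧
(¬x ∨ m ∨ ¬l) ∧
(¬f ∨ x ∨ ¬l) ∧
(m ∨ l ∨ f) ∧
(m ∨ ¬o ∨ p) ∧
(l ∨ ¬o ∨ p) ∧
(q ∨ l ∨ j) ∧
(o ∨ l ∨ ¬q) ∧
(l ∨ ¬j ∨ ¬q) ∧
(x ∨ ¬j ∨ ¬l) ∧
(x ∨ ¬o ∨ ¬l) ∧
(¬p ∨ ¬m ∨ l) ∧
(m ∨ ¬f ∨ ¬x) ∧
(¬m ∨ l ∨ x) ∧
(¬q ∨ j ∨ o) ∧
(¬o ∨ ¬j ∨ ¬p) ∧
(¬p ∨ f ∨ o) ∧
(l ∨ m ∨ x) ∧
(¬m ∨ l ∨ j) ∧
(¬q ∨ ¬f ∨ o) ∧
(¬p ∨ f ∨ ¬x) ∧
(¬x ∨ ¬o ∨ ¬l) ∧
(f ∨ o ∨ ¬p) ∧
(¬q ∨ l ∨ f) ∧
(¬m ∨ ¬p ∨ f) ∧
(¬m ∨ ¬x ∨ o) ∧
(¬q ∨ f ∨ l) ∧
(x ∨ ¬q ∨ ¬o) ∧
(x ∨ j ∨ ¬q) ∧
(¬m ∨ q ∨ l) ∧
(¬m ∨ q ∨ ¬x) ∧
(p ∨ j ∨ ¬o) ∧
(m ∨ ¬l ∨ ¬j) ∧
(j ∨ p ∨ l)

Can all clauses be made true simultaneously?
Yes

Yes, the formula is satisfiable.

One satisfying assignment is: p=False, x=False, f=False, l=True, j=False, o=False, q=False, m=False

Verification: With this assignment, all 34 clauses evaluate to true.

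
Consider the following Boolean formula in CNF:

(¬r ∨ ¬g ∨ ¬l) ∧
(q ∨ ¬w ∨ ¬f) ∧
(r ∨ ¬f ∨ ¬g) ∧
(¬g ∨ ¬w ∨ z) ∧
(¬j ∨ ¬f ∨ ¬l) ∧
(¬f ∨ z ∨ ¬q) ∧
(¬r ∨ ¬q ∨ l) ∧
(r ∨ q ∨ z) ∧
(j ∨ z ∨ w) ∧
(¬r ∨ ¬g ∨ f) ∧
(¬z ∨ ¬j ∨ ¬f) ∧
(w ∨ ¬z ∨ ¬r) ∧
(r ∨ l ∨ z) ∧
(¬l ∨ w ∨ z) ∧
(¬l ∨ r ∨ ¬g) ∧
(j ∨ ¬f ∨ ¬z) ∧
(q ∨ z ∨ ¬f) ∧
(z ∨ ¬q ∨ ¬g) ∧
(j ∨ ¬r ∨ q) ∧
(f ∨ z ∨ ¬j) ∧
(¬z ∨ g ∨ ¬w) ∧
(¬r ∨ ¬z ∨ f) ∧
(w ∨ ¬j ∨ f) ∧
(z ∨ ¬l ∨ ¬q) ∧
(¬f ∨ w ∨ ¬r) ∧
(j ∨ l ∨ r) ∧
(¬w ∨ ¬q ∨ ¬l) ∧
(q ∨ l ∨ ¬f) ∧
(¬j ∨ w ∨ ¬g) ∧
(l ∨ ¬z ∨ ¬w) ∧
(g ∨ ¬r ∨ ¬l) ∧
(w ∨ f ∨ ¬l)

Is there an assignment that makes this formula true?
No

No, the formula is not satisfiable.

No assignment of truth values to the variables can make all 32 clauses true simultaneously.

The formula is UNSAT (unsatisfiable).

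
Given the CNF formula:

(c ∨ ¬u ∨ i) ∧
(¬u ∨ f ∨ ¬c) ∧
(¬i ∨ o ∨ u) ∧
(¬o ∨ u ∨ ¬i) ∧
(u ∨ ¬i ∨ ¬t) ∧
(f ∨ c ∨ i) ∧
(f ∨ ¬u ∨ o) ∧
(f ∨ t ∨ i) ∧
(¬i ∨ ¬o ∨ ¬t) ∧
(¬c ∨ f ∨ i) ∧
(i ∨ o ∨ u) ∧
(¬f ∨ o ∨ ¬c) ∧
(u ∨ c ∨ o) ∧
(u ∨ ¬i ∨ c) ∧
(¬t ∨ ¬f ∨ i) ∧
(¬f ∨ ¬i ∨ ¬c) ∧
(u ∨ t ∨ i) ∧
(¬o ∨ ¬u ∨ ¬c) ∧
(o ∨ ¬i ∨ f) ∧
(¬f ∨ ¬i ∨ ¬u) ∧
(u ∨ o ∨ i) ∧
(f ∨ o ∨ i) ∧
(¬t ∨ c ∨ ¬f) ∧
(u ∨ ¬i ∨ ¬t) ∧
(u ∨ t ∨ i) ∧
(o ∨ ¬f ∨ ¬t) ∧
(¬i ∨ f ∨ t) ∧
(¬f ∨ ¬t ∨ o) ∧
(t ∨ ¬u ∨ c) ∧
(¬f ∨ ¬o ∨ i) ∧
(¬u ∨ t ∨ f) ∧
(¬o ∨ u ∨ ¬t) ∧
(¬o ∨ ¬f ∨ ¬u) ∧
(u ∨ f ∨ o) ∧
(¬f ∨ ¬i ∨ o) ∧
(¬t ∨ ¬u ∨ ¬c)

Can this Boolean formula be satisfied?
No

No, the formula is not satisfiable.

No assignment of truth values to the variables can make all 36 clauses true simultaneously.

The formula is UNSAT (unsatisfiable).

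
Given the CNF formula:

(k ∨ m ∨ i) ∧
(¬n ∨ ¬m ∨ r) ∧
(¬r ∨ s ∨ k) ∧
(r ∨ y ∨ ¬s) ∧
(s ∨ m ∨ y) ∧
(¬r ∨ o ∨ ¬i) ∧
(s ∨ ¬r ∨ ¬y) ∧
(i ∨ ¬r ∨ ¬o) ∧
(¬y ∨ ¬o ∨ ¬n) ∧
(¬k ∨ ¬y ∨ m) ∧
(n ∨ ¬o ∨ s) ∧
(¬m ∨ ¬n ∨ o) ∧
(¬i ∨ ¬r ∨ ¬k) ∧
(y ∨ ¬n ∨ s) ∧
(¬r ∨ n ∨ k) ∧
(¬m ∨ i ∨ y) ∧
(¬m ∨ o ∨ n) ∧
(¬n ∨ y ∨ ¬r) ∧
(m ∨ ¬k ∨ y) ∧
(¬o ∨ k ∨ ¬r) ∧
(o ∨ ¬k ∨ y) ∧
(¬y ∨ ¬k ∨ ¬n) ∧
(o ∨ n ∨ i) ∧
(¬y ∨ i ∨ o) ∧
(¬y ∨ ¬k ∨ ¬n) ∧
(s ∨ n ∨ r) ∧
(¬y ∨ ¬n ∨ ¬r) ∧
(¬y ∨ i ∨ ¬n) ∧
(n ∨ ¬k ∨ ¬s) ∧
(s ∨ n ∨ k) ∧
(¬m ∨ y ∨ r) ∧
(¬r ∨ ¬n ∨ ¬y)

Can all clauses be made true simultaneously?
Yes

Yes, the formula is satisfiable.

One satisfying assignment is: o=False, s=False, r=False, i=True, m=False, n=True, y=True, k=False

Verification: With this assignment, all 32 clauses evaluate to true.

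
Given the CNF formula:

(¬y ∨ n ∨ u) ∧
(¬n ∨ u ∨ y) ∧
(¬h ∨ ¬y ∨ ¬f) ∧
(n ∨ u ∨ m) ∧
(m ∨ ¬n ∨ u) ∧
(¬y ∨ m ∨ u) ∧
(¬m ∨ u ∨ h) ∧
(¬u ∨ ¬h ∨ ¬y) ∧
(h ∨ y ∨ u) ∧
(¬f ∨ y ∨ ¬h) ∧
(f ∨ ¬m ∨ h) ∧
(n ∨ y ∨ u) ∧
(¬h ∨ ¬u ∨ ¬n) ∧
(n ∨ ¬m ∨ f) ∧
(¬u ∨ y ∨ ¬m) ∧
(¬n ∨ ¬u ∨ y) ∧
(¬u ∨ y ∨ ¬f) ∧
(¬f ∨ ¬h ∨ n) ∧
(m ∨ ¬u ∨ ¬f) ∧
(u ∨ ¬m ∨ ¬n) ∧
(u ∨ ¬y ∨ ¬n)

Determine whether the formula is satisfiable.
Yes

Yes, the formula is satisfiable.

One satisfying assignment is: m=False, y=False, f=False, n=False, u=True, h=False

Verification: With this assignment, all 21 clauses evaluate to true.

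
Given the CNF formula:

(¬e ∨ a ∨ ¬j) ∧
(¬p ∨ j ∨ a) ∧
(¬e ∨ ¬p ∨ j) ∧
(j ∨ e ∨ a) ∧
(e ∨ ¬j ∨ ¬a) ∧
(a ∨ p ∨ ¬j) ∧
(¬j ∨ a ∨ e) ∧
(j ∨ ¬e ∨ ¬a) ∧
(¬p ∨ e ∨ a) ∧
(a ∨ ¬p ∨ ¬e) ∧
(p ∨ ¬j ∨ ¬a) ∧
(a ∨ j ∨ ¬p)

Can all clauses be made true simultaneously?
Yes

Yes, the formula is satisfiable.

One satisfying assignment is: e=True, p=False, a=False, j=False

Verification: With this assignment, all 12 clauses evaluate to true.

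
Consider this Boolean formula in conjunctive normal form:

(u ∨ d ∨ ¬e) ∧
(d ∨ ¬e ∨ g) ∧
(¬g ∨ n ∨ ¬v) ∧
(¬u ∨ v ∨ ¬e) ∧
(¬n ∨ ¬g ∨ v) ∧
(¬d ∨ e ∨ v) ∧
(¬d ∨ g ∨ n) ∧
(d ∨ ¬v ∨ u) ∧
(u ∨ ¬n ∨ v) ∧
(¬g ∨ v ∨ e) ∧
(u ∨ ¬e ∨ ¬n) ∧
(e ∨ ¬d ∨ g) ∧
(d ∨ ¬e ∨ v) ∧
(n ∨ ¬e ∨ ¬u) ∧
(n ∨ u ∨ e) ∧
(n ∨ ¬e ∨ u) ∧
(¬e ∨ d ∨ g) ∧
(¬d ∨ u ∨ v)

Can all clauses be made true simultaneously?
Yes

Yes, the formula is satisfiable.

One satisfying assignment is: v=False, d=False, g=False, n=False, e=False, u=True

Verification: With this assignment, all 18 clauses evaluate to true.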